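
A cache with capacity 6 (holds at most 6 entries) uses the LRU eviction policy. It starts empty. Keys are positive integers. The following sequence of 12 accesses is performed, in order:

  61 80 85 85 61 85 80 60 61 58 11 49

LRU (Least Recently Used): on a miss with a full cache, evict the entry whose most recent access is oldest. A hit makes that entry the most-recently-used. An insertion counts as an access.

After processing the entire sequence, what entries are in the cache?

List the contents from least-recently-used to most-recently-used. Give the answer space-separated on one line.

Answer: 80 60 61 58 11 49

Derivation:
LRU simulation (capacity=6):
  1. access 61: MISS. Cache (LRU->MRU): [61]
  2. access 80: MISS. Cache (LRU->MRU): [61 80]
  3. access 85: MISS. Cache (LRU->MRU): [61 80 85]
  4. access 85: HIT. Cache (LRU->MRU): [61 80 85]
  5. access 61: HIT. Cache (LRU->MRU): [80 85 61]
  6. access 85: HIT. Cache (LRU->MRU): [80 61 85]
  7. access 80: HIT. Cache (LRU->MRU): [61 85 80]
  8. access 60: MISS. Cache (LRU->MRU): [61 85 80 60]
  9. access 61: HIT. Cache (LRU->MRU): [85 80 60 61]
  10. access 58: MISS. Cache (LRU->MRU): [85 80 60 61 58]
  11. access 11: MISS. Cache (LRU->MRU): [85 80 60 61 58 11]
  12. access 49: MISS, evict 85. Cache (LRU->MRU): [80 60 61 58 11 49]
Total: 5 hits, 7 misses, 1 evictions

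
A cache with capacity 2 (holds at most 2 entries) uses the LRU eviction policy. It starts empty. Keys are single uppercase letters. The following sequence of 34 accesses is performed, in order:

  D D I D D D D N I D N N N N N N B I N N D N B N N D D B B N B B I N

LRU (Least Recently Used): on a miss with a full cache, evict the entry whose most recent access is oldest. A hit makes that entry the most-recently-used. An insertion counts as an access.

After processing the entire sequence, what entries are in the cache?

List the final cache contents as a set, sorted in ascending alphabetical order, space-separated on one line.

Answer: I N

Derivation:
LRU simulation (capacity=2):
  1. access D: MISS. Cache (LRU->MRU): [D]
  2. access D: HIT. Cache (LRU->MRU): [D]
  3. access I: MISS. Cache (LRU->MRU): [D I]
  4. access D: HIT. Cache (LRU->MRU): [I D]
  5. access D: HIT. Cache (LRU->MRU): [I D]
  6. access D: HIT. Cache (LRU->MRU): [I D]
  7. access D: HIT. Cache (LRU->MRU): [I D]
  8. access N: MISS, evict I. Cache (LRU->MRU): [D N]
  9. access I: MISS, evict D. Cache (LRU->MRU): [N I]
  10. access D: MISS, evict N. Cache (LRU->MRU): [I D]
  11. access N: MISS, evict I. Cache (LRU->MRU): [D N]
  12. access N: HIT. Cache (LRU->MRU): [D N]
  13. access N: HIT. Cache (LRU->MRU): [D N]
  14. access N: HIT. Cache (LRU->MRU): [D N]
  15. access N: HIT. Cache (LRU->MRU): [D N]
  16. access N: HIT. Cache (LRU->MRU): [D N]
  17. access B: MISS, evict D. Cache (LRU->MRU): [N B]
  18. access I: MISS, evict N. Cache (LRU->MRU): [B I]
  19. access N: MISS, evict B. Cache (LRU->MRU): [I N]
  20. access N: HIT. Cache (LRU->MRU): [I N]
  21. access D: MISS, evict I. Cache (LRU->MRU): [N D]
  22. access N: HIT. Cache (LRU->MRU): [D N]
  23. access B: MISS, evict D. Cache (LRU->MRU): [N B]
  24. access N: HIT. Cache (LRU->MRU): [B N]
  25. access N: HIT. Cache (LRU->MRU): [B N]
  26. access D: MISS, evict B. Cache (LRU->MRU): [N D]
  27. access D: HIT. Cache (LRU->MRU): [N D]
  28. access B: MISS, evict N. Cache (LRU->MRU): [D B]
  29. access B: HIT. Cache (LRU->MRU): [D B]
  30. access N: MISS, evict D. Cache (LRU->MRU): [B N]
  31. access B: HIT. Cache (LRU->MRU): [N B]
  32. access B: HIT. Cache (LRU->MRU): [N B]
  33. access I: MISS, evict N. Cache (LRU->MRU): [B I]
  34. access N: MISS, evict B. Cache (LRU->MRU): [I N]
Total: 18 hits, 16 misses, 14 evictions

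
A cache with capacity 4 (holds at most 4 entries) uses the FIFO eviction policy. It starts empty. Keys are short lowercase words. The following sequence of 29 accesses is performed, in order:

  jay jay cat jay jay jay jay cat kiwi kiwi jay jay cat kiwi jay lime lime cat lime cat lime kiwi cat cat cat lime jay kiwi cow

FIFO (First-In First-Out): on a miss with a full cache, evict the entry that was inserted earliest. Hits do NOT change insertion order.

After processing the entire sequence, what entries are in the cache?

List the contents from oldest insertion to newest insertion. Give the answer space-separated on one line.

FIFO simulation (capacity=4):
  1. access jay: MISS. Cache (old->new): [jay]
  2. access jay: HIT. Cache (old->new): [jay]
  3. access cat: MISS. Cache (old->new): [jay cat]
  4. access jay: HIT. Cache (old->new): [jay cat]
  5. access jay: HIT. Cache (old->new): [jay cat]
  6. access jay: HIT. Cache (old->new): [jay cat]
  7. access jay: HIT. Cache (old->new): [jay cat]
  8. access cat: HIT. Cache (old->new): [jay cat]
  9. access kiwi: MISS. Cache (old->new): [jay cat kiwi]
  10. access kiwi: HIT. Cache (old->new): [jay cat kiwi]
  11. access jay: HIT. Cache (old->new): [jay cat kiwi]
  12. access jay: HIT. Cache (old->new): [jay cat kiwi]
  13. access cat: HIT. Cache (old->new): [jay cat kiwi]
  14. access kiwi: HIT. Cache (old->new): [jay cat kiwi]
  15. access jay: HIT. Cache (old->new): [jay cat kiwi]
  16. access lime: MISS. Cache (old->new): [jay cat kiwi lime]
  17. access lime: HIT. Cache (old->new): [jay cat kiwi lime]
  18. access cat: HIT. Cache (old->new): [jay cat kiwi lime]
  19. access lime: HIT. Cache (old->new): [jay cat kiwi lime]
  20. access cat: HIT. Cache (old->new): [jay cat kiwi lime]
  21. access lime: HIT. Cache (old->new): [jay cat kiwi lime]
  22. access kiwi: HIT. Cache (old->new): [jay cat kiwi lime]
  23. access cat: HIT. Cache (old->new): [jay cat kiwi lime]
  24. access cat: HIT. Cache (old->new): [jay cat kiwi lime]
  25. access cat: HIT. Cache (old->new): [jay cat kiwi lime]
  26. access lime: HIT. Cache (old->new): [jay cat kiwi lime]
  27. access jay: HIT. Cache (old->new): [jay cat kiwi lime]
  28. access kiwi: HIT. Cache (old->new): [jay cat kiwi lime]
  29. access cow: MISS, evict jay. Cache (old->new): [cat kiwi lime cow]
Total: 24 hits, 5 misses, 1 evictions

Answer: cat kiwi lime cow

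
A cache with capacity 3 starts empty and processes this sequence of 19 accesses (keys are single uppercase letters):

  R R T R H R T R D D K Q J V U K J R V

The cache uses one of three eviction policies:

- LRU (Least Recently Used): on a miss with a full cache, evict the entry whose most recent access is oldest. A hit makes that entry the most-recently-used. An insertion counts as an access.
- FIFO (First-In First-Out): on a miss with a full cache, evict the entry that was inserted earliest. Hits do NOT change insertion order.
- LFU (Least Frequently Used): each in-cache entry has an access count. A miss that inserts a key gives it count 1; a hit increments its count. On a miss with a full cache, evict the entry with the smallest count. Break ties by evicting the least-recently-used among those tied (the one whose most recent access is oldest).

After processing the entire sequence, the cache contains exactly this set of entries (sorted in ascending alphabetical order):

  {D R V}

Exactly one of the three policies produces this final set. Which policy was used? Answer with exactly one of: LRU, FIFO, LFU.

Simulating under each policy and comparing final sets:
  LRU: final set = {J R V} -> differs
  FIFO: final set = {J R V} -> differs
  LFU: final set = {D R V} -> MATCHES target
Only LFU produces the target set.

Answer: LFU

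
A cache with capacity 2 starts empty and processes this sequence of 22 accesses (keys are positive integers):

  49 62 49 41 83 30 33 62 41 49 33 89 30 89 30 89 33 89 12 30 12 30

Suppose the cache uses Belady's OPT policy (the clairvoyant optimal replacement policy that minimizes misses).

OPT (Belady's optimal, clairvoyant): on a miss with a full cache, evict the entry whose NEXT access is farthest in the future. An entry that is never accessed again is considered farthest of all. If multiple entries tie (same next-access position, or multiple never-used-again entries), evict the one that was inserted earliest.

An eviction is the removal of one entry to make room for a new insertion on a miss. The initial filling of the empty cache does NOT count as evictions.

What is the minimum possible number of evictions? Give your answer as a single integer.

OPT (Belady) simulation (capacity=2):
  1. access 49: MISS. Cache: [49]
  2. access 62: MISS. Cache: [49 62]
  3. access 49: HIT. Next use of 49: step 10. Cache: [49 62]
  4. access 41: MISS, evict 49 (next use: step 10). Cache: [62 41]
  5. access 83: MISS, evict 41 (next use: step 9). Cache: [62 83]
  6. access 30: MISS, evict 83 (next use: never). Cache: [62 30]
  7. access 33: MISS, evict 30 (next use: step 13). Cache: [62 33]
  8. access 62: HIT. Next use of 62: never. Cache: [62 33]
  9. access 41: MISS, evict 62 (next use: never). Cache: [33 41]
  10. access 49: MISS, evict 41 (next use: never). Cache: [33 49]
  11. access 33: HIT. Next use of 33: step 17. Cache: [33 49]
  12. access 89: MISS, evict 49 (next use: never). Cache: [33 89]
  13. access 30: MISS, evict 33 (next use: step 17). Cache: [89 30]
  14. access 89: HIT. Next use of 89: step 16. Cache: [89 30]
  15. access 30: HIT. Next use of 30: step 20. Cache: [89 30]
  16. access 89: HIT. Next use of 89: step 18. Cache: [89 30]
  17. access 33: MISS, evict 30 (next use: step 20). Cache: [89 33]
  18. access 89: HIT. Next use of 89: never. Cache: [89 33]
  19. access 12: MISS, evict 89 (next use: never). Cache: [33 12]
  20. access 30: MISS, evict 33 (next use: never). Cache: [12 30]
  21. access 12: HIT. Next use of 12: never. Cache: [12 30]
  22. access 30: HIT. Next use of 30: never. Cache: [12 30]
Total: 9 hits, 13 misses, 11 evictions

Answer: 11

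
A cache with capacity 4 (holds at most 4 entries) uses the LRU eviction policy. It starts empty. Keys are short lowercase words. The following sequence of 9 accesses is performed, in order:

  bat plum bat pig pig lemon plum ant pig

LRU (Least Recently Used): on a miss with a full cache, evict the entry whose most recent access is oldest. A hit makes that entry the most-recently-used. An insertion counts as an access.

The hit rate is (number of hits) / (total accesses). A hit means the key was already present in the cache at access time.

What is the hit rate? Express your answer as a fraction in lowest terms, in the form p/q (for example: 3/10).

LRU simulation (capacity=4):
  1. access bat: MISS. Cache (LRU->MRU): [bat]
  2. access plum: MISS. Cache (LRU->MRU): [bat plum]
  3. access bat: HIT. Cache (LRU->MRU): [plum bat]
  4. access pig: MISS. Cache (LRU->MRU): [plum bat pig]
  5. access pig: HIT. Cache (LRU->MRU): [plum bat pig]
  6. access lemon: MISS. Cache (LRU->MRU): [plum bat pig lemon]
  7. access plum: HIT. Cache (LRU->MRU): [bat pig lemon plum]
  8. access ant: MISS, evict bat. Cache (LRU->MRU): [pig lemon plum ant]
  9. access pig: HIT. Cache (LRU->MRU): [lemon plum ant pig]
Total: 4 hits, 5 misses, 1 evictions

Hit rate = 4/9

Answer: 4/9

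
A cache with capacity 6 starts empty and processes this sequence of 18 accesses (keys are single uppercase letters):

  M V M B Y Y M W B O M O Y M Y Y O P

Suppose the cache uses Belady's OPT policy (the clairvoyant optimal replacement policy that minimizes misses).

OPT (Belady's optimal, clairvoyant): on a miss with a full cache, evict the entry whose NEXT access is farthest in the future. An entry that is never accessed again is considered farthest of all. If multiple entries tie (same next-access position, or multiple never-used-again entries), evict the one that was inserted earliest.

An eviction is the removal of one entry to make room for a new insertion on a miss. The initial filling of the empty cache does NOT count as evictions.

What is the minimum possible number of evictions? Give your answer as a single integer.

OPT (Belady) simulation (capacity=6):
  1. access M: MISS. Cache: [M]
  2. access V: MISS. Cache: [M V]
  3. access M: HIT. Next use of M: step 7. Cache: [M V]
  4. access B: MISS. Cache: [M V B]
  5. access Y: MISS. Cache: [M V B Y]
  6. access Y: HIT. Next use of Y: step 13. Cache: [M V B Y]
  7. access M: HIT. Next use of M: step 11. Cache: [M V B Y]
  8. access W: MISS. Cache: [M V B Y W]
  9. access B: HIT. Next use of B: never. Cache: [M V B Y W]
  10. access O: MISS. Cache: [M V B Y W O]
  11. access M: HIT. Next use of M: step 14. Cache: [M V B Y W O]
  12. access O: HIT. Next use of O: step 17. Cache: [M V B Y W O]
  13. access Y: HIT. Next use of Y: step 15. Cache: [M V B Y W O]
  14. access M: HIT. Next use of M: never. Cache: [M V B Y W O]
  15. access Y: HIT. Next use of Y: step 16. Cache: [M V B Y W O]
  16. access Y: HIT. Next use of Y: never. Cache: [M V B Y W O]
  17. access O: HIT. Next use of O: never. Cache: [M V B Y W O]
  18. access P: MISS, evict M (next use: never). Cache: [V B Y W O P]
Total: 11 hits, 7 misses, 1 evictions

Answer: 1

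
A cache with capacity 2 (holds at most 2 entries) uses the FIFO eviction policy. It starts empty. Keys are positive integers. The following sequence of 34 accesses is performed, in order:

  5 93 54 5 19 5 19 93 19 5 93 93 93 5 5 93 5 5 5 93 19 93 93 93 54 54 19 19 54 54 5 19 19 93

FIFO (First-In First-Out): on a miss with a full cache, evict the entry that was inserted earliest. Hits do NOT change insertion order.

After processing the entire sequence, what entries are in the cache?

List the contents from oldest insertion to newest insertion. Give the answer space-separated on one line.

Answer: 5 93

Derivation:
FIFO simulation (capacity=2):
  1. access 5: MISS. Cache (old->new): [5]
  2. access 93: MISS. Cache (old->new): [5 93]
  3. access 54: MISS, evict 5. Cache (old->new): [93 54]
  4. access 5: MISS, evict 93. Cache (old->new): [54 5]
  5. access 19: MISS, evict 54. Cache (old->new): [5 19]
  6. access 5: HIT. Cache (old->new): [5 19]
  7. access 19: HIT. Cache (old->new): [5 19]
  8. access 93: MISS, evict 5. Cache (old->new): [19 93]
  9. access 19: HIT. Cache (old->new): [19 93]
  10. access 5: MISS, evict 19. Cache (old->new): [93 5]
  11. access 93: HIT. Cache (old->new): [93 5]
  12. access 93: HIT. Cache (old->new): [93 5]
  13. access 93: HIT. Cache (old->new): [93 5]
  14. access 5: HIT. Cache (old->new): [93 5]
  15. access 5: HIT. Cache (old->new): [93 5]
  16. access 93: HIT. Cache (old->new): [93 5]
  17. access 5: HIT. Cache (old->new): [93 5]
  18. access 5: HIT. Cache (old->new): [93 5]
  19. access 5: HIT. Cache (old->new): [93 5]
  20. access 93: HIT. Cache (old->new): [93 5]
  21. access 19: MISS, evict 93. Cache (old->new): [5 19]
  22. access 93: MISS, evict 5. Cache (old->new): [19 93]
  23. access 93: HIT. Cache (old->new): [19 93]
  24. access 93: HIT. Cache (old->new): [19 93]
  25. access 54: MISS, evict 19. Cache (old->new): [93 54]
  26. access 54: HIT. Cache (old->new): [93 54]
  27. access 19: MISS, evict 93. Cache (old->new): [54 19]
  28. access 19: HIT. Cache (old->new): [54 19]
  29. access 54: HIT. Cache (old->new): [54 19]
  30. access 54: HIT. Cache (old->new): [54 19]
  31. access 5: MISS, evict 54. Cache (old->new): [19 5]
  32. access 19: HIT. Cache (old->new): [19 5]
  33. access 19: HIT. Cache (old->new): [19 5]
  34. access 93: MISS, evict 19. Cache (old->new): [5 93]
Total: 21 hits, 13 misses, 11 evictions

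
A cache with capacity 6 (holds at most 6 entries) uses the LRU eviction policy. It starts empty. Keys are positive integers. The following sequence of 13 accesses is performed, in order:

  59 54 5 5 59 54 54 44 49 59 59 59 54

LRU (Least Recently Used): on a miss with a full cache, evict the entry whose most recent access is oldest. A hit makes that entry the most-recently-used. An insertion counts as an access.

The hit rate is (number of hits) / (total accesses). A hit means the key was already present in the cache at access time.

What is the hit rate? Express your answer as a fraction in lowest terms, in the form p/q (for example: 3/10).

LRU simulation (capacity=6):
  1. access 59: MISS. Cache (LRU->MRU): [59]
  2. access 54: MISS. Cache (LRU->MRU): [59 54]
  3. access 5: MISS. Cache (LRU->MRU): [59 54 5]
  4. access 5: HIT. Cache (LRU->MRU): [59 54 5]
  5. access 59: HIT. Cache (LRU->MRU): [54 5 59]
  6. access 54: HIT. Cache (LRU->MRU): [5 59 54]
  7. access 54: HIT. Cache (LRU->MRU): [5 59 54]
  8. access 44: MISS. Cache (LRU->MRU): [5 59 54 44]
  9. access 49: MISS. Cache (LRU->MRU): [5 59 54 44 49]
  10. access 59: HIT. Cache (LRU->MRU): [5 54 44 49 59]
  11. access 59: HIT. Cache (LRU->MRU): [5 54 44 49 59]
  12. access 59: HIT. Cache (LRU->MRU): [5 54 44 49 59]
  13. access 54: HIT. Cache (LRU->MRU): [5 44 49 59 54]
Total: 8 hits, 5 misses, 0 evictions

Hit rate = 8/13

Answer: 8/13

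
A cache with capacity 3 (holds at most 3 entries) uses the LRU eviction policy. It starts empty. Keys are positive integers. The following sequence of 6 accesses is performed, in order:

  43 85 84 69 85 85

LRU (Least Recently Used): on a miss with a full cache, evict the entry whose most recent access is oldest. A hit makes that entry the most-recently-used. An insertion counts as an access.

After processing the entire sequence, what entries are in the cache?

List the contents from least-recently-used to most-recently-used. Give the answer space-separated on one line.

LRU simulation (capacity=3):
  1. access 43: MISS. Cache (LRU->MRU): [43]
  2. access 85: MISS. Cache (LRU->MRU): [43 85]
  3. access 84: MISS. Cache (LRU->MRU): [43 85 84]
  4. access 69: MISS, evict 43. Cache (LRU->MRU): [85 84 69]
  5. access 85: HIT. Cache (LRU->MRU): [84 69 85]
  6. access 85: HIT. Cache (LRU->MRU): [84 69 85]
Total: 2 hits, 4 misses, 1 evictions

Answer: 84 69 85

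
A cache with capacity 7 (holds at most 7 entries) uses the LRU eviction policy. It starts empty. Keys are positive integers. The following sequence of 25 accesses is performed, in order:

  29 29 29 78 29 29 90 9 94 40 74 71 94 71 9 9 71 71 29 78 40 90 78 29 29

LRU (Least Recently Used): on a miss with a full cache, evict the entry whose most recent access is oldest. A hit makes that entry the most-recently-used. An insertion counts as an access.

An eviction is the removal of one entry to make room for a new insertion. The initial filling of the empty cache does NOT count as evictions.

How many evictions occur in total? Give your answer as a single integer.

Answer: 3

Derivation:
LRU simulation (capacity=7):
  1. access 29: MISS. Cache (LRU->MRU): [29]
  2. access 29: HIT. Cache (LRU->MRU): [29]
  3. access 29: HIT. Cache (LRU->MRU): [29]
  4. access 78: MISS. Cache (LRU->MRU): [29 78]
  5. access 29: HIT. Cache (LRU->MRU): [78 29]
  6. access 29: HIT. Cache (LRU->MRU): [78 29]
  7. access 90: MISS. Cache (LRU->MRU): [78 29 90]
  8. access 9: MISS. Cache (LRU->MRU): [78 29 90 9]
  9. access 94: MISS. Cache (LRU->MRU): [78 29 90 9 94]
  10. access 40: MISS. Cache (LRU->MRU): [78 29 90 9 94 40]
  11. access 74: MISS. Cache (LRU->MRU): [78 29 90 9 94 40 74]
  12. access 71: MISS, evict 78. Cache (LRU->MRU): [29 90 9 94 40 74 71]
  13. access 94: HIT. Cache (LRU->MRU): [29 90 9 40 74 71 94]
  14. access 71: HIT. Cache (LRU->MRU): [29 90 9 40 74 94 71]
  15. access 9: HIT. Cache (LRU->MRU): [29 90 40 74 94 71 9]
  16. access 9: HIT. Cache (LRU->MRU): [29 90 40 74 94 71 9]
  17. access 71: HIT. Cache (LRU->MRU): [29 90 40 74 94 9 71]
  18. access 71: HIT. Cache (LRU->MRU): [29 90 40 74 94 9 71]
  19. access 29: HIT. Cache (LRU->MRU): [90 40 74 94 9 71 29]
  20. access 78: MISS, evict 90. Cache (LRU->MRU): [40 74 94 9 71 29 78]
  21. access 40: HIT. Cache (LRU->MRU): [74 94 9 71 29 78 40]
  22. access 90: MISS, evict 74. Cache (LRU->MRU): [94 9 71 29 78 40 90]
  23. access 78: HIT. Cache (LRU->MRU): [94 9 71 29 40 90 78]
  24. access 29: HIT. Cache (LRU->MRU): [94 9 71 40 90 78 29]
  25. access 29: HIT. Cache (LRU->MRU): [94 9 71 40 90 78 29]
Total: 15 hits, 10 misses, 3 evictions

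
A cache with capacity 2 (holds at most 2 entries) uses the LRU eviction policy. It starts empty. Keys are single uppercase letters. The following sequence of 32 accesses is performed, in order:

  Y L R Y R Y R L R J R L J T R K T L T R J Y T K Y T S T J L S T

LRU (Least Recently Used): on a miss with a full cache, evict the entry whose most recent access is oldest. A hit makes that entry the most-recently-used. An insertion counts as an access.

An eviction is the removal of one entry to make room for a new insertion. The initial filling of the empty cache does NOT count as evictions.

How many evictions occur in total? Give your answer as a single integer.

LRU simulation (capacity=2):
  1. access Y: MISS. Cache (LRU->MRU): [Y]
  2. access L: MISS. Cache (LRU->MRU): [Y L]
  3. access R: MISS, evict Y. Cache (LRU->MRU): [L R]
  4. access Y: MISS, evict L. Cache (LRU->MRU): [R Y]
  5. access R: HIT. Cache (LRU->MRU): [Y R]
  6. access Y: HIT. Cache (LRU->MRU): [R Y]
  7. access R: HIT. Cache (LRU->MRU): [Y R]
  8. access L: MISS, evict Y. Cache (LRU->MRU): [R L]
  9. access R: HIT. Cache (LRU->MRU): [L R]
  10. access J: MISS, evict L. Cache (LRU->MRU): [R J]
  11. access R: HIT. Cache (LRU->MRU): [J R]
  12. access L: MISS, evict J. Cache (LRU->MRU): [R L]
  13. access J: MISS, evict R. Cache (LRU->MRU): [L J]
  14. access T: MISS, evict L. Cache (LRU->MRU): [J T]
  15. access R: MISS, evict J. Cache (LRU->MRU): [T R]
  16. access K: MISS, evict T. Cache (LRU->MRU): [R K]
  17. access T: MISS, evict R. Cache (LRU->MRU): [K T]
  18. access L: MISS, evict K. Cache (LRU->MRU): [T L]
  19. access T: HIT. Cache (LRU->MRU): [L T]
  20. access R: MISS, evict L. Cache (LRU->MRU): [T R]
  21. access J: MISS, evict T. Cache (LRU->MRU): [R J]
  22. access Y: MISS, evict R. Cache (LRU->MRU): [J Y]
  23. access T: MISS, evict J. Cache (LRU->MRU): [Y T]
  24. access K: MISS, evict Y. Cache (LRU->MRU): [T K]
  25. access Y: MISS, evict T. Cache (LRU->MRU): [K Y]
  26. access T: MISS, evict K. Cache (LRU->MRU): [Y T]
  27. access S: MISS, evict Y. Cache (LRU->MRU): [T S]
  28. access T: HIT. Cache (LRU->MRU): [S T]
  29. access J: MISS, evict S. Cache (LRU->MRU): [T J]
  30. access L: MISS, evict T. Cache (LRU->MRU): [J L]
  31. access S: MISS, evict J. Cache (LRU->MRU): [L S]
  32. access T: MISS, evict L. Cache (LRU->MRU): [S T]
Total: 7 hits, 25 misses, 23 evictions

Answer: 23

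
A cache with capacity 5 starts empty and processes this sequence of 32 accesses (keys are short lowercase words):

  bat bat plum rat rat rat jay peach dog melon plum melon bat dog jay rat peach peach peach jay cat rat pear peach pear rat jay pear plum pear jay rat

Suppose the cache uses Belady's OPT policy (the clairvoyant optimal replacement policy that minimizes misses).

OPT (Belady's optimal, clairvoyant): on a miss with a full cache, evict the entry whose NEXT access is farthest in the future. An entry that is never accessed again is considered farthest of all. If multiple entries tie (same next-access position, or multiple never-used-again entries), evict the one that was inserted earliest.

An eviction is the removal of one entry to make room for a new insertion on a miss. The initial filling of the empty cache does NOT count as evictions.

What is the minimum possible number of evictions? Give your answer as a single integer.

OPT (Belady) simulation (capacity=5):
  1. access bat: MISS. Cache: [bat]
  2. access bat: HIT. Next use of bat: step 13. Cache: [bat]
  3. access plum: MISS. Cache: [bat plum]
  4. access rat: MISS. Cache: [bat plum rat]
  5. access rat: HIT. Next use of rat: step 6. Cache: [bat plum rat]
  6. access rat: HIT. Next use of rat: step 16. Cache: [bat plum rat]
  7. access jay: MISS. Cache: [bat plum rat jay]
  8. access peach: MISS. Cache: [bat plum rat jay peach]
  9. access dog: MISS, evict peach (next use: step 17). Cache: [bat plum rat jay dog]
  10. access melon: MISS, evict rat (next use: step 16). Cache: [bat plum jay dog melon]
  11. access plum: HIT. Next use of plum: step 29. Cache: [bat plum jay dog melon]
  12. access melon: HIT. Next use of melon: never. Cache: [bat plum jay dog melon]
  13. access bat: HIT. Next use of bat: never. Cache: [bat plum jay dog melon]
  14. access dog: HIT. Next use of dog: never. Cache: [bat plum jay dog melon]
  15. access jay: HIT. Next use of jay: step 20. Cache: [bat plum jay dog melon]
  16. access rat: MISS, evict bat (next use: never). Cache: [plum jay dog melon rat]
  17. access peach: MISS, evict dog (next use: never). Cache: [plum jay melon rat peach]
  18. access peach: HIT. Next use of peach: step 19. Cache: [plum jay melon rat peach]
  19. access peach: HIT. Next use of peach: step 24. Cache: [plum jay melon rat peach]
  20. access jay: HIT. Next use of jay: step 27. Cache: [plum jay melon rat peach]
  21. access cat: MISS, evict melon (next use: never). Cache: [plum jay rat peach cat]
  22. access rat: HIT. Next use of rat: step 26. Cache: [plum jay rat peach cat]
  23. access pear: MISS, evict cat (next use: never). Cache: [plum jay rat peach pear]
  24. access peach: HIT. Next use of peach: never. Cache: [plum jay rat peach pear]
  25. access pear: HIT. Next use of pear: step 28. Cache: [plum jay rat peach pear]
  26. access rat: HIT. Next use of rat: step 32. Cache: [plum jay rat peach pear]
  27. access jay: HIT. Next use of jay: step 31. Cache: [plum jay rat peach pear]
  28. access pear: HIT. Next use of pear: step 30. Cache: [plum jay rat peach pear]
  29. access plum: HIT. Next use of plum: never. Cache: [plum jay rat peach pear]
  30. access pear: HIT. Next use of pear: never. Cache: [plum jay rat peach pear]
  31. access jay: HIT. Next use of jay: never. Cache: [plum jay rat peach pear]
  32. access rat: HIT. Next use of rat: never. Cache: [plum jay rat peach pear]
Total: 21 hits, 11 misses, 6 evictions

Answer: 6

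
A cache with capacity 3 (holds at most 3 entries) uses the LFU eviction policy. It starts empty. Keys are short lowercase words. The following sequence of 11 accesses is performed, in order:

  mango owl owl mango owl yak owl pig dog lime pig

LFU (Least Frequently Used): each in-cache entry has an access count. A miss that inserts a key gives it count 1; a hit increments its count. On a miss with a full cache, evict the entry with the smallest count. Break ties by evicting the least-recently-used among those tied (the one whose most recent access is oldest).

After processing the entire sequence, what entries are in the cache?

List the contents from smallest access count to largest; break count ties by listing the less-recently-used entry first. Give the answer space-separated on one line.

Answer: pig mango owl

Derivation:
LFU simulation (capacity=3):
  1. access mango: MISS. Cache: [mango(c=1)]
  2. access owl: MISS. Cache: [mango(c=1) owl(c=1)]
  3. access owl: HIT, count now 2. Cache: [mango(c=1) owl(c=2)]
  4. access mango: HIT, count now 2. Cache: [owl(c=2) mango(c=2)]
  5. access owl: HIT, count now 3. Cache: [mango(c=2) owl(c=3)]
  6. access yak: MISS. Cache: [yak(c=1) mango(c=2) owl(c=3)]
  7. access owl: HIT, count now 4. Cache: [yak(c=1) mango(c=2) owl(c=4)]
  8. access pig: MISS, evict yak(c=1). Cache: [pig(c=1) mango(c=2) owl(c=4)]
  9. access dog: MISS, evict pig(c=1). Cache: [dog(c=1) mango(c=2) owl(c=4)]
  10. access lime: MISS, evict dog(c=1). Cache: [lime(c=1) mango(c=2) owl(c=4)]
  11. access pig: MISS, evict lime(c=1). Cache: [pig(c=1) mango(c=2) owl(c=4)]
Total: 4 hits, 7 misses, 4 evictions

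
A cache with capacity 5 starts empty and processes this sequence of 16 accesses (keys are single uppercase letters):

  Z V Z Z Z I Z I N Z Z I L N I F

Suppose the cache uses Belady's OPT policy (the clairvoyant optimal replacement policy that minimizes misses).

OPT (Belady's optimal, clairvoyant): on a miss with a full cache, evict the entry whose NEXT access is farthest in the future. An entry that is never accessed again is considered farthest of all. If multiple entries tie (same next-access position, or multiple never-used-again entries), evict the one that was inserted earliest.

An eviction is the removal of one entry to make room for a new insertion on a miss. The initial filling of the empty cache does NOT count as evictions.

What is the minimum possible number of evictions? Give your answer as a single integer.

OPT (Belady) simulation (capacity=5):
  1. access Z: MISS. Cache: [Z]
  2. access V: MISS. Cache: [Z V]
  3. access Z: HIT. Next use of Z: step 4. Cache: [Z V]
  4. access Z: HIT. Next use of Z: step 5. Cache: [Z V]
  5. access Z: HIT. Next use of Z: step 7. Cache: [Z V]
  6. access I: MISS. Cache: [Z V I]
  7. access Z: HIT. Next use of Z: step 10. Cache: [Z V I]
  8. access I: HIT. Next use of I: step 12. Cache: [Z V I]
  9. access N: MISS. Cache: [Z V I N]
  10. access Z: HIT. Next use of Z: step 11. Cache: [Z V I N]
  11. access Z: HIT. Next use of Z: never. Cache: [Z V I N]
  12. access I: HIT. Next use of I: step 15. Cache: [Z V I N]
  13. access L: MISS. Cache: [Z V I N L]
  14. access N: HIT. Next use of N: never. Cache: [Z V I N L]
  15. access I: HIT. Next use of I: never. Cache: [Z V I N L]
  16. access F: MISS, evict Z (next use: never). Cache: [V I N L F]
Total: 10 hits, 6 misses, 1 evictions

Answer: 1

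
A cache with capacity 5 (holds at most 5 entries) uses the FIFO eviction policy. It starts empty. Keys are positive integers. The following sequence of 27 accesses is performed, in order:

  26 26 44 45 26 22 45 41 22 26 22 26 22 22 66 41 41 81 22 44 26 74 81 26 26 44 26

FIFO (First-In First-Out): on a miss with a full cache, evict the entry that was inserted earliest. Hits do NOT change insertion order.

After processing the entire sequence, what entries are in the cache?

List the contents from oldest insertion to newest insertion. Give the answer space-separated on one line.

FIFO simulation (capacity=5):
  1. access 26: MISS. Cache (old->new): [26]
  2. access 26: HIT. Cache (old->new): [26]
  3. access 44: MISS. Cache (old->new): [26 44]
  4. access 45: MISS. Cache (old->new): [26 44 45]
  5. access 26: HIT. Cache (old->new): [26 44 45]
  6. access 22: MISS. Cache (old->new): [26 44 45 22]
  7. access 45: HIT. Cache (old->new): [26 44 45 22]
  8. access 41: MISS. Cache (old->new): [26 44 45 22 41]
  9. access 22: HIT. Cache (old->new): [26 44 45 22 41]
  10. access 26: HIT. Cache (old->new): [26 44 45 22 41]
  11. access 22: HIT. Cache (old->new): [26 44 45 22 41]
  12. access 26: HIT. Cache (old->new): [26 44 45 22 41]
  13. access 22: HIT. Cache (old->new): [26 44 45 22 41]
  14. access 22: HIT. Cache (old->new): [26 44 45 22 41]
  15. access 66: MISS, evict 26. Cache (old->new): [44 45 22 41 66]
  16. access 41: HIT. Cache (old->new): [44 45 22 41 66]
  17. access 41: HIT. Cache (old->new): [44 45 22 41 66]
  18. access 81: MISS, evict 44. Cache (old->new): [45 22 41 66 81]
  19. access 22: HIT. Cache (old->new): [45 22 41 66 81]
  20. access 44: MISS, evict 45. Cache (old->new): [22 41 66 81 44]
  21. access 26: MISS, evict 22. Cache (old->new): [41 66 81 44 26]
  22. access 74: MISS, evict 41. Cache (old->new): [66 81 44 26 74]
  23. access 81: HIT. Cache (old->new): [66 81 44 26 74]
  24. access 26: HIT. Cache (old->new): [66 81 44 26 74]
  25. access 26: HIT. Cache (old->new): [66 81 44 26 74]
  26. access 44: HIT. Cache (old->new): [66 81 44 26 74]
  27. access 26: HIT. Cache (old->new): [66 81 44 26 74]
Total: 17 hits, 10 misses, 5 evictions

Answer: 66 81 44 26 74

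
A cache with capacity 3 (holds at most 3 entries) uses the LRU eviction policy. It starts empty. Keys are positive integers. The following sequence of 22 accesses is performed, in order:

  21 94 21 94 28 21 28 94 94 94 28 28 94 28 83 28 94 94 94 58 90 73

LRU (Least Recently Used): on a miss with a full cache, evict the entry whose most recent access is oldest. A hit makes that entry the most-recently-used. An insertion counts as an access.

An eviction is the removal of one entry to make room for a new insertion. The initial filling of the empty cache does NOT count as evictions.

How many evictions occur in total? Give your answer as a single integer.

Answer: 4

Derivation:
LRU simulation (capacity=3):
  1. access 21: MISS. Cache (LRU->MRU): [21]
  2. access 94: MISS. Cache (LRU->MRU): [21 94]
  3. access 21: HIT. Cache (LRU->MRU): [94 21]
  4. access 94: HIT. Cache (LRU->MRU): [21 94]
  5. access 28: MISS. Cache (LRU->MRU): [21 94 28]
  6. access 21: HIT. Cache (LRU->MRU): [94 28 21]
  7. access 28: HIT. Cache (LRU->MRU): [94 21 28]
  8. access 94: HIT. Cache (LRU->MRU): [21 28 94]
  9. access 94: HIT. Cache (LRU->MRU): [21 28 94]
  10. access 94: HIT. Cache (LRU->MRU): [21 28 94]
  11. access 28: HIT. Cache (LRU->MRU): [21 94 28]
  12. access 28: HIT. Cache (LRU->MRU): [21 94 28]
  13. access 94: HIT. Cache (LRU->MRU): [21 28 94]
  14. access 28: HIT. Cache (LRU->MRU): [21 94 28]
  15. access 83: MISS, evict 21. Cache (LRU->MRU): [94 28 83]
  16. access 28: HIT. Cache (LRU->MRU): [94 83 28]
  17. access 94: HIT. Cache (LRU->MRU): [83 28 94]
  18. access 94: HIT. Cache (LRU->MRU): [83 28 94]
  19. access 94: HIT. Cache (LRU->MRU): [83 28 94]
  20. access 58: MISS, evict 83. Cache (LRU->MRU): [28 94 58]
  21. access 90: MISS, evict 28. Cache (LRU->MRU): [94 58 90]
  22. access 73: MISS, evict 94. Cache (LRU->MRU): [58 90 73]
Total: 15 hits, 7 misses, 4 evictions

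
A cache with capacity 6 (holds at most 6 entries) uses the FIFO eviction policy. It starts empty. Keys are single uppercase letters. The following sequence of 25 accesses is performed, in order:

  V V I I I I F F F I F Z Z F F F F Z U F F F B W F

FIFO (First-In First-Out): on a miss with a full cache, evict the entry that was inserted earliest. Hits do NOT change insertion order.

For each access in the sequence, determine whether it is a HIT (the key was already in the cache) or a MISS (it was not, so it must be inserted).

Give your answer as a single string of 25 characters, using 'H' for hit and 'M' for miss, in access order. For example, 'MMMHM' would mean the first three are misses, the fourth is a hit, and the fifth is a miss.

Answer: MHMHHHMHHHHMHHHHHHMHHHMMH

Derivation:
FIFO simulation (capacity=6):
  1. access V: MISS. Cache (old->new): [V]
  2. access V: HIT. Cache (old->new): [V]
  3. access I: MISS. Cache (old->new): [V I]
  4. access I: HIT. Cache (old->new): [V I]
  5. access I: HIT. Cache (old->new): [V I]
  6. access I: HIT. Cache (old->new): [V I]
  7. access F: MISS. Cache (old->new): [V I F]
  8. access F: HIT. Cache (old->new): [V I F]
  9. access F: HIT. Cache (old->new): [V I F]
  10. access I: HIT. Cache (old->new): [V I F]
  11. access F: HIT. Cache (old->new): [V I F]
  12. access Z: MISS. Cache (old->new): [V I F Z]
  13. access Z: HIT. Cache (old->new): [V I F Z]
  14. access F: HIT. Cache (old->new): [V I F Z]
  15. access F: HIT. Cache (old->new): [V I F Z]
  16. access F: HIT. Cache (old->new): [V I F Z]
  17. access F: HIT. Cache (old->new): [V I F Z]
  18. access Z: HIT. Cache (old->new): [V I F Z]
  19. access U: MISS. Cache (old->new): [V I F Z U]
  20. access F: HIT. Cache (old->new): [V I F Z U]
  21. access F: HIT. Cache (old->new): [V I F Z U]
  22. access F: HIT. Cache (old->new): [V I F Z U]
  23. access B: MISS. Cache (old->new): [V I F Z U B]
  24. access W: MISS, evict V. Cache (old->new): [I F Z U B W]
  25. access F: HIT. Cache (old->new): [I F Z U B W]
Total: 18 hits, 7 misses, 1 evictions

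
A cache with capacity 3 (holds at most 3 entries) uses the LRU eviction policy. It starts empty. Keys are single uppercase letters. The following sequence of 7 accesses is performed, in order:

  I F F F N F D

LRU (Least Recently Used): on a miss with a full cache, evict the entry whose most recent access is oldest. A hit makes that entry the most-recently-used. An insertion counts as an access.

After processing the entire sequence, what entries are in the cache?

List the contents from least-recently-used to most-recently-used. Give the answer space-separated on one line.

LRU simulation (capacity=3):
  1. access I: MISS. Cache (LRU->MRU): [I]
  2. access F: MISS. Cache (LRU->MRU): [I F]
  3. access F: HIT. Cache (LRU->MRU): [I F]
  4. access F: HIT. Cache (LRU->MRU): [I F]
  5. access N: MISS. Cache (LRU->MRU): [I F N]
  6. access F: HIT. Cache (LRU->MRU): [I N F]
  7. access D: MISS, evict I. Cache (LRU->MRU): [N F D]
Total: 3 hits, 4 misses, 1 evictions

Answer: N F D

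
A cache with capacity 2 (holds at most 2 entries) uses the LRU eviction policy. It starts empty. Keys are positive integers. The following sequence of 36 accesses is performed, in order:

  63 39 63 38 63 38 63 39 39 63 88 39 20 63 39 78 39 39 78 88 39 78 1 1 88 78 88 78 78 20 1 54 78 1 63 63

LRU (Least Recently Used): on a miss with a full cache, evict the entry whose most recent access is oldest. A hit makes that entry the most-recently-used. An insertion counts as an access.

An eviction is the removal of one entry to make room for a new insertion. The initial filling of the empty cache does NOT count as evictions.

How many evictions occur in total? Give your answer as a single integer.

LRU simulation (capacity=2):
  1. access 63: MISS. Cache (LRU->MRU): [63]
  2. access 39: MISS. Cache (LRU->MRU): [63 39]
  3. access 63: HIT. Cache (LRU->MRU): [39 63]
  4. access 38: MISS, evict 39. Cache (LRU->MRU): [63 38]
  5. access 63: HIT. Cache (LRU->MRU): [38 63]
  6. access 38: HIT. Cache (LRU->MRU): [63 38]
  7. access 63: HIT. Cache (LRU->MRU): [38 63]
  8. access 39: MISS, evict 38. Cache (LRU->MRU): [63 39]
  9. access 39: HIT. Cache (LRU->MRU): [63 39]
  10. access 63: HIT. Cache (LRU->MRU): [39 63]
  11. access 88: MISS, evict 39. Cache (LRU->MRU): [63 88]
  12. access 39: MISS, evict 63. Cache (LRU->MRU): [88 39]
  13. access 20: MISS, evict 88. Cache (LRU->MRU): [39 20]
  14. access 63: MISS, evict 39. Cache (LRU->MRU): [20 63]
  15. access 39: MISS, evict 20. Cache (LRU->MRU): [63 39]
  16. access 78: MISS, evict 63. Cache (LRU->MRU): [39 78]
  17. access 39: HIT. Cache (LRU->MRU): [78 39]
  18. access 39: HIT. Cache (LRU->MRU): [78 39]
  19. access 78: HIT. Cache (LRU->MRU): [39 78]
  20. access 88: MISS, evict 39. Cache (LRU->MRU): [78 88]
  21. access 39: MISS, evict 78. Cache (LRU->MRU): [88 39]
  22. access 78: MISS, evict 88. Cache (LRU->MRU): [39 78]
  23. access 1: MISS, evict 39. Cache (LRU->MRU): [78 1]
  24. access 1: HIT. Cache (LRU->MRU): [78 1]
  25. access 88: MISS, evict 78. Cache (LRU->MRU): [1 88]
  26. access 78: MISS, evict 1. Cache (LRU->MRU): [88 78]
  27. access 88: HIT. Cache (LRU->MRU): [78 88]
  28. access 78: HIT. Cache (LRU->MRU): [88 78]
  29. access 78: HIT. Cache (LRU->MRU): [88 78]
  30. access 20: MISS, evict 88. Cache (LRU->MRU): [78 20]
  31. access 1: MISS, evict 78. Cache (LRU->MRU): [20 1]
  32. access 54: MISS, evict 20. Cache (LRU->MRU): [1 54]
  33. access 78: MISS, evict 1. Cache (LRU->MRU): [54 78]
  34. access 1: MISS, evict 54. Cache (LRU->MRU): [78 1]
  35. access 63: MISS, evict 78. Cache (LRU->MRU): [1 63]
  36. access 63: HIT. Cache (LRU->MRU): [1 63]
Total: 14 hits, 22 misses, 20 evictions

Answer: 20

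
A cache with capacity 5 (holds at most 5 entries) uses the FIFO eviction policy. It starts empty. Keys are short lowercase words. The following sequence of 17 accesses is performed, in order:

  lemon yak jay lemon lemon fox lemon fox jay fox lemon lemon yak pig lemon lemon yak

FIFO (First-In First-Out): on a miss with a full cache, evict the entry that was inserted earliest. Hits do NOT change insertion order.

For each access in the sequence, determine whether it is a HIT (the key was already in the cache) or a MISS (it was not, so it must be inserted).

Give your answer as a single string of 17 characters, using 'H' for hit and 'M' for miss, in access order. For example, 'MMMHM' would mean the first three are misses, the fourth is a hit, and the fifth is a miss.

Answer: MMMHHMHHHHHHHMHHH

Derivation:
FIFO simulation (capacity=5):
  1. access lemon: MISS. Cache (old->new): [lemon]
  2. access yak: MISS. Cache (old->new): [lemon yak]
  3. access jay: MISS. Cache (old->new): [lemon yak jay]
  4. access lemon: HIT. Cache (old->new): [lemon yak jay]
  5. access lemon: HIT. Cache (old->new): [lemon yak jay]
  6. access fox: MISS. Cache (old->new): [lemon yak jay fox]
  7. access lemon: HIT. Cache (old->new): [lemon yak jay fox]
  8. access fox: HIT. Cache (old->new): [lemon yak jay fox]
  9. access jay: HIT. Cache (old->new): [lemon yak jay fox]
  10. access fox: HIT. Cache (old->new): [lemon yak jay fox]
  11. access lemon: HIT. Cache (old->new): [lemon yak jay fox]
  12. access lemon: HIT. Cache (old->new): [lemon yak jay fox]
  13. access yak: HIT. Cache (old->new): [lemon yak jay fox]
  14. access pig: MISS. Cache (old->new): [lemon yak jay fox pig]
  15. access lemon: HIT. Cache (old->new): [lemon yak jay fox pig]
  16. access lemon: HIT. Cache (old->new): [lemon yak jay fox pig]
  17. access yak: HIT. Cache (old->new): [lemon yak jay fox pig]
Total: 12 hits, 5 misses, 0 evictions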